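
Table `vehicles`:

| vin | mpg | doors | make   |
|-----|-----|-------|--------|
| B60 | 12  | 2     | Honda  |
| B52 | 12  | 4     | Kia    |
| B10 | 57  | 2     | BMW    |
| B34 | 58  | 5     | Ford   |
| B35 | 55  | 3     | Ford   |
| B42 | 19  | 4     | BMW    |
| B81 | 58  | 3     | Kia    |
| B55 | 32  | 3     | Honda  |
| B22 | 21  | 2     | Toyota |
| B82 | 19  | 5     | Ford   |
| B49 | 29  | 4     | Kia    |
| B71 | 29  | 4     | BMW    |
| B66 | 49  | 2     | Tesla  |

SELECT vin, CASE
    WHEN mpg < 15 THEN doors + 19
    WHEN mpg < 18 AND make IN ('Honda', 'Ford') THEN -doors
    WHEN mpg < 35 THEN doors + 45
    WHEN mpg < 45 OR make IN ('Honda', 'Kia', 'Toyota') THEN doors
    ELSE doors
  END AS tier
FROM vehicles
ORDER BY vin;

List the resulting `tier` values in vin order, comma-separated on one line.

2, 47, 5, 3, 49, 49, 23, 48, 21, 2, 49, 3, 50

vin=B10: ELSE → 2
vin=B22: mpg < 35 → 47
vin=B34: ELSE → 5
vin=B35: ELSE → 3
vin=B42: mpg < 35 → 49
vin=B49: mpg < 35 → 49
vin=B52: mpg < 15 → 23
vin=B55: mpg < 35 → 48
vin=B60: mpg < 15 → 21
vin=B66: ELSE → 2
vin=B71: mpg < 35 → 49
vin=B81: mpg < 45 OR make IN ('Honda', 'Kia', 'Toyota') → 3
vin=B82: mpg < 35 → 50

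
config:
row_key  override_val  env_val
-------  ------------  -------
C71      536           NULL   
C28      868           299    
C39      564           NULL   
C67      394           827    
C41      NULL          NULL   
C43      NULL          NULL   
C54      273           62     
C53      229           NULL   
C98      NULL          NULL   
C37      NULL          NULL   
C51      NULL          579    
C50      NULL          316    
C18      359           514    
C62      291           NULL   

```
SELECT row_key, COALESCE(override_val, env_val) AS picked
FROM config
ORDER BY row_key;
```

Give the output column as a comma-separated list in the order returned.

row_key=C18: override_val=359 → 359
row_key=C28: override_val=868 → 868
row_key=C37: override_val=NULL, env_val=NULL (all NULL) → NULL
row_key=C39: override_val=564 → 564
row_key=C41: override_val=NULL, env_val=NULL (all NULL) → NULL
row_key=C43: override_val=NULL, env_val=NULL (all NULL) → NULL
row_key=C50: override_val=NULL, env_val=316 → 316
row_key=C51: override_val=NULL, env_val=579 → 579
row_key=C53: override_val=229 → 229
row_key=C54: override_val=273 → 273
row_key=C62: override_val=291 → 291
row_key=C67: override_val=394 → 394
row_key=C71: override_val=536 → 536
row_key=C98: override_val=NULL, env_val=NULL (all NULL) → NULL

359, 868, NULL, 564, NULL, NULL, 316, 579, 229, 273, 291, 394, 536, NULL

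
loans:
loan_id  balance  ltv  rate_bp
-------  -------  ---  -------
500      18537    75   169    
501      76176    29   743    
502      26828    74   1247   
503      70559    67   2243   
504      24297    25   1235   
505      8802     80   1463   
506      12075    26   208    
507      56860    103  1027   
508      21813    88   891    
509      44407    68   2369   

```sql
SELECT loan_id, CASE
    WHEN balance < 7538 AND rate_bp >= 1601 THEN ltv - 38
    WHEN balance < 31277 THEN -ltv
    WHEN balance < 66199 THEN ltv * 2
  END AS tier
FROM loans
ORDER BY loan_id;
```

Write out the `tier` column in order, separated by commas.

-75, NULL, -74, NULL, -25, -80, -26, 206, -88, 136

loan_id=500: balance < 31277 → -75
loan_id=501: (no match → NULL) → NULL
loan_id=502: balance < 31277 → -74
loan_id=503: (no match → NULL) → NULL
loan_id=504: balance < 31277 → -25
loan_id=505: balance < 31277 → -80
loan_id=506: balance < 31277 → -26
loan_id=507: balance < 66199 → 206
loan_id=508: balance < 31277 → -88
loan_id=509: balance < 66199 → 136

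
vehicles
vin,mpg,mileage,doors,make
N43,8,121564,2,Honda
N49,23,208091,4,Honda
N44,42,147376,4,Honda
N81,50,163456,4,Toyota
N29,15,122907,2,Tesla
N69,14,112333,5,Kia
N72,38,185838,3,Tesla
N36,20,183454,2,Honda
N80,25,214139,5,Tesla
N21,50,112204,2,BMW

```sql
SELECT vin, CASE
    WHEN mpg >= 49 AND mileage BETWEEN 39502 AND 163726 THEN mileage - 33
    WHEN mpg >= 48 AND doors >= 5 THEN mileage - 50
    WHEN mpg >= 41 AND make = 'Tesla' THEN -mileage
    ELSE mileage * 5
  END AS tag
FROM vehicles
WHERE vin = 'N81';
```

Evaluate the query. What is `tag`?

vin = N81: mpg=50, mileage=163456, doors=4, make=Toyota.
mpg >= 49 AND mileage BETWEEN 39502 AND 163726 → true → 163423

163423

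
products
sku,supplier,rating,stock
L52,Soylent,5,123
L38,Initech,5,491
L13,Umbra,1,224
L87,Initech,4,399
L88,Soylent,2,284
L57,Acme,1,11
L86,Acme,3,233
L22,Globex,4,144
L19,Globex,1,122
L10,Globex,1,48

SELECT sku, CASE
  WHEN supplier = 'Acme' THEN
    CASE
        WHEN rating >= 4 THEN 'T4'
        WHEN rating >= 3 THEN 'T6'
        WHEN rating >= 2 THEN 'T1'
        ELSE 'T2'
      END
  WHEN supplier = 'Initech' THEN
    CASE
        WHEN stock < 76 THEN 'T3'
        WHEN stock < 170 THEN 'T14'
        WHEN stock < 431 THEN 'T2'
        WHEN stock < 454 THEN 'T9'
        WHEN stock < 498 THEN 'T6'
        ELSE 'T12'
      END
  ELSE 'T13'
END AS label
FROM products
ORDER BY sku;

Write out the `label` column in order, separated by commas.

T13, T13, T13, T13, T6, T13, T2, T6, T2, T13

sku=L10: supplier='Globex' → outer ELSE → T13
sku=L13: supplier='Umbra' → outer ELSE → T13
sku=L19: supplier='Globex' → outer ELSE → T13
sku=L22: supplier='Globex' → outer ELSE → T13
sku=L38: supplier='Initech' → inner[stock < 498] → T6
sku=L52: supplier='Soylent' → outer ELSE → T13
sku=L57: supplier='Acme' → inner[ELSE] → T2
sku=L86: supplier='Acme' → inner[rating >= 3] → T6
sku=L87: supplier='Initech' → inner[stock < 431] → T2
sku=L88: supplier='Soylent' → outer ELSE → T13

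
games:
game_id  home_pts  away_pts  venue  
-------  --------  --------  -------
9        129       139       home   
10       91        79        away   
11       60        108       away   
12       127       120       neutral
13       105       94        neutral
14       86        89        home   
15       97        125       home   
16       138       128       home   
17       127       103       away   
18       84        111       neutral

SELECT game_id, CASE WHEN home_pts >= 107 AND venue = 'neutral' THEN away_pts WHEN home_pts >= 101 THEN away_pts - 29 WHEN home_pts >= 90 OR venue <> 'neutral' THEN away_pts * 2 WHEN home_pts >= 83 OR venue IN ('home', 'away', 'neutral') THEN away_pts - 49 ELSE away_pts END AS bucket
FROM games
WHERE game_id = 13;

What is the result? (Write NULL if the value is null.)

65

game_id = 13: home_pts=105, away_pts=94, venue=neutral.
home_pts >= 107 AND venue = 'neutral' → false
home_pts >= 101 → true → 65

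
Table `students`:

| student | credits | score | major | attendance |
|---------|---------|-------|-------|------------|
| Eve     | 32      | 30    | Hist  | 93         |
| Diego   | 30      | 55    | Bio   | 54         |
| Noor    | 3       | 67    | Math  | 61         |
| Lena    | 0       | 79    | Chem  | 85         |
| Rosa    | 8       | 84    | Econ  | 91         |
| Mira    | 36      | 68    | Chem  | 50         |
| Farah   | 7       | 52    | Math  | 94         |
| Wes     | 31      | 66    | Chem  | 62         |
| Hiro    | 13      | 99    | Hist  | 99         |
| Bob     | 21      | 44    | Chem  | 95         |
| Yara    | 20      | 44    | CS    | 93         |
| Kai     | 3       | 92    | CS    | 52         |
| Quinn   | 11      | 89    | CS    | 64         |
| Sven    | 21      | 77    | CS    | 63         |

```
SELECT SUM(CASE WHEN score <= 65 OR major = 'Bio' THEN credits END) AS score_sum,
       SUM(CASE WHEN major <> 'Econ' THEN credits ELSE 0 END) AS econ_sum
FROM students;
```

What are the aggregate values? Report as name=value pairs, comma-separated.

score_sum=110, econ_sum=228

[score_sum: score <= 65 OR major = 'Bio']
student=Eve: ✓ → 32
student=Diego: ✓ → 30
student=Noor: ✗
student=Lena: ✗
student=Rosa: ✗
student=Mira: ✗
student=Farah: ✓ → 7
student=Wes: ✗
student=Hiro: ✗
student=Bob: ✓ → 21
student=Yara: ✓ → 20
student=Kai: ✗
student=Quinn: ✗
student=Sven: ✗
score_sum = 32 + 30 + 7 + 21 + 20 = 110
—
[econ_sum: major <> 'Econ']
student=Eve: ✓ → 32
student=Diego: ✓ → 30
student=Noor: ✓ → 3
student=Lena: ✓ → 0
student=Rosa: ✗
student=Mira: ✓ → 36
student=Farah: ✓ → 7
student=Wes: ✓ → 31
student=Hiro: ✓ → 13
student=Bob: ✓ → 21
student=Yara: ✓ → 20
student=Kai: ✓ → 3
student=Quinn: ✓ → 11
student=Sven: ✓ → 21
econ_sum = 32 + 30 + 3 + 36 + 7 + 31 + 13 + 21 + 20 + 3 + 11 + 21 = 228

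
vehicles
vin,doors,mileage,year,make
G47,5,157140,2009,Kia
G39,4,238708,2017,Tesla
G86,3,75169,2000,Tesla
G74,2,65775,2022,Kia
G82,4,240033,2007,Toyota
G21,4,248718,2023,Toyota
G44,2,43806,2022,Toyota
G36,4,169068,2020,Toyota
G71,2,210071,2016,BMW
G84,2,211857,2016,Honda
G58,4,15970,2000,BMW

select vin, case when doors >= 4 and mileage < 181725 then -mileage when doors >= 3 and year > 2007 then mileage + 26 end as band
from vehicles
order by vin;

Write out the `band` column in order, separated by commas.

248744, -169068, 238734, NULL, -157140, -15970, NULL, NULL, NULL, NULL, NULL

vin=G21: doors >= 3 and year > 2007 → 248744
vin=G36: doors >= 4 and mileage < 181725 → -169068
vin=G39: doors >= 3 and year > 2007 → 238734
vin=G44: (no match → NULL) → NULL
vin=G47: doors >= 4 and mileage < 181725 → -157140
vin=G58: doors >= 4 and mileage < 181725 → -15970
vin=G71: (no match → NULL) → NULL
vin=G74: (no match → NULL) → NULL
vin=G82: (no match → NULL) → NULL
vin=G84: (no match → NULL) → NULL
vin=G86: (no match → NULL) → NULL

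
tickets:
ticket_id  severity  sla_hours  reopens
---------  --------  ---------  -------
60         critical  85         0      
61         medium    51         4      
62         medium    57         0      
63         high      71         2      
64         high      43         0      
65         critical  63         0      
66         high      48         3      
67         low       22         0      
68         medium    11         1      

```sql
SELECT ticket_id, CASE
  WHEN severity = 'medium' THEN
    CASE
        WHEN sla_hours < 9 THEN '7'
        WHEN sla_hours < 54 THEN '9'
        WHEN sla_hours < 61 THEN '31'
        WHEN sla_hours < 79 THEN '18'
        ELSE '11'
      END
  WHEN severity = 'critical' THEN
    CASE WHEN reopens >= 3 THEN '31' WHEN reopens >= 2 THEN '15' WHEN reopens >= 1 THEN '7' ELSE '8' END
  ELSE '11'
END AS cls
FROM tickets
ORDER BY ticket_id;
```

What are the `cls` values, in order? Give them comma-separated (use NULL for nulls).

8, 9, 31, 11, 11, 8, 11, 11, 9

ticket_id=60: severity='critical' → inner[ELSE] → 8
ticket_id=61: severity='medium' → inner[sla_hours < 54] → 9
ticket_id=62: severity='medium' → inner[sla_hours < 61] → 31
ticket_id=63: severity='high' → outer ELSE → 11
ticket_id=64: severity='high' → outer ELSE → 11
ticket_id=65: severity='critical' → inner[ELSE] → 8
ticket_id=66: severity='high' → outer ELSE → 11
ticket_id=67: severity='low' → outer ELSE → 11
ticket_id=68: severity='medium' → inner[sla_hours < 54] → 9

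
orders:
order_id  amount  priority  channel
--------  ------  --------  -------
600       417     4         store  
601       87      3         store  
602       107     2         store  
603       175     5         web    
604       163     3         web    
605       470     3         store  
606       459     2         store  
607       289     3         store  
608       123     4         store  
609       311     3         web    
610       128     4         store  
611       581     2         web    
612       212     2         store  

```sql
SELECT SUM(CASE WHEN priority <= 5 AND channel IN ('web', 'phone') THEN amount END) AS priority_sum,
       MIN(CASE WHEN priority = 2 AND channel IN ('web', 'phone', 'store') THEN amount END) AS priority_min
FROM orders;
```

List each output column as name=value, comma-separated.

priority_sum=1230, priority_min=107

[priority_sum: priority <= 5 AND channel IN ('web', 'phone')]
order_id=600: ✗
order_id=601: ✗
order_id=602: ✗
order_id=603: ✓ → 175
order_id=604: ✓ → 163
order_id=605: ✗
order_id=606: ✗
order_id=607: ✗
order_id=608: ✗
order_id=609: ✓ → 311
order_id=610: ✗
order_id=611: ✓ → 581
order_id=612: ✗
priority_sum = 175 + 163 + 311 + 581 = 1230
—
[priority_min: priority = 2 AND channel IN ('web', 'phone', 'store')]
order_id=600: ✗
order_id=601: ✗
order_id=602: ✓ → 107
order_id=603: ✗
order_id=604: ✗
order_id=605: ✗
order_id=606: ✓ → 459
order_id=607: ✗
order_id=608: ✗
order_id=609: ✗
order_id=610: ✗
order_id=611: ✓ → 581
order_id=612: ✓ → 212
priority_min = MIN(107, 459, 581, 212) = 107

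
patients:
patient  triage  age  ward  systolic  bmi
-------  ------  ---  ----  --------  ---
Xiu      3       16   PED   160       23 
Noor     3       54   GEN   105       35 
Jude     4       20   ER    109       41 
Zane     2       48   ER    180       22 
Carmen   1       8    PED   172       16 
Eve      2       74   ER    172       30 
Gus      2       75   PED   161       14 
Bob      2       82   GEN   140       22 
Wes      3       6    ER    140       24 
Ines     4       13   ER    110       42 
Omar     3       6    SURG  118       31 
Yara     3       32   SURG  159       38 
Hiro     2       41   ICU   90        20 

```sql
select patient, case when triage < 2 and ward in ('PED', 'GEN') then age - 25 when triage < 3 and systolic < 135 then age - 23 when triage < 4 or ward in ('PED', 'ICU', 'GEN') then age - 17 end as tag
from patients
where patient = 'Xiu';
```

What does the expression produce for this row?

-1

patient = Xiu: triage=3, age=16, ward=PED, systolic=160, bmi=23.
triage < 2 and ward in ('PED', 'GEN') → false
triage < 3 and systolic < 135 → false
triage < 4 or ward in ('PED', 'ICU', 'GEN') → true → -1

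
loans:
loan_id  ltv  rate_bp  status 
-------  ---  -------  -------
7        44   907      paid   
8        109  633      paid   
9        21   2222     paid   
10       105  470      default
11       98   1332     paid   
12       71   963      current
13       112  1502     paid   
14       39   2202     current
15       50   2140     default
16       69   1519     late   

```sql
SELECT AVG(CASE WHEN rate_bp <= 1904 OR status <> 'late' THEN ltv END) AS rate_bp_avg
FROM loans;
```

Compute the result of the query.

loan_id=7: ✓ → 44
loan_id=8: ✓ → 109
loan_id=9: ✓ → 21
loan_id=10: ✓ → 105
loan_id=11: ✓ → 98
loan_id=12: ✓ → 71
loan_id=13: ✓ → 112
loan_id=14: ✓ → 39
loan_id=15: ✓ → 50
loan_id=16: ✓ → 69
rate_bp_avg = (44 + 109 + 21 + 105 + 98 + 71 + 112 + 39 + 50 + 69) / 10 = 71.8

71.8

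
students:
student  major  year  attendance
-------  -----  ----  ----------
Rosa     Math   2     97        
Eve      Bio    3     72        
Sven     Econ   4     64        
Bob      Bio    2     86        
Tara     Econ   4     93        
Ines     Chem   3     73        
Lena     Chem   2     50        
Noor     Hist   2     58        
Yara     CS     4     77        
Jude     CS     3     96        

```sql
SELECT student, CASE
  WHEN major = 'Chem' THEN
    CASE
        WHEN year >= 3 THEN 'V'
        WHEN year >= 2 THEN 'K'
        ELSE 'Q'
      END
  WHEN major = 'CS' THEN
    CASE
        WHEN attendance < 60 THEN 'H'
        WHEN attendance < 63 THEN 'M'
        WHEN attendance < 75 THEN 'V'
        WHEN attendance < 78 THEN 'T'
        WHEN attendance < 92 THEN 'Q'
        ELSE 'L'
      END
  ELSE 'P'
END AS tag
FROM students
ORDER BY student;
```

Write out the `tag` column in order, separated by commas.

P, P, V, L, K, P, P, P, P, T

student=Bob: major='Bio' → outer ELSE → P
student=Eve: major='Bio' → outer ELSE → P
student=Ines: major='Chem' → inner[year >= 3] → V
student=Jude: major='CS' → inner[ELSE] → L
student=Lena: major='Chem' → inner[year >= 2] → K
student=Noor: major='Hist' → outer ELSE → P
student=Rosa: major='Math' → outer ELSE → P
student=Sven: major='Econ' → outer ELSE → P
student=Tara: major='Econ' → outer ELSE → P
student=Yara: major='CS' → inner[attendance < 78] → T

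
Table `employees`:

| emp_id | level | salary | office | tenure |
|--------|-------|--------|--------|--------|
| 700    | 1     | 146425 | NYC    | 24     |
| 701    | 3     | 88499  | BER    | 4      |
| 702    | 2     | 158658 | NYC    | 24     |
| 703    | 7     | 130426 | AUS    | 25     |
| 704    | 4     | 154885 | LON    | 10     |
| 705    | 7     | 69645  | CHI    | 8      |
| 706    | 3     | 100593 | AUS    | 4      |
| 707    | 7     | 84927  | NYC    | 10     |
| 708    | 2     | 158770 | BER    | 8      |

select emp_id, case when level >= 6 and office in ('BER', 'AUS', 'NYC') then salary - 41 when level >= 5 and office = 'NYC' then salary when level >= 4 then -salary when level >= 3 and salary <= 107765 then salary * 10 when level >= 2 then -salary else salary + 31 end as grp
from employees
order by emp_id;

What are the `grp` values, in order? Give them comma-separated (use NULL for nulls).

emp_id=700: ELSE → 146456
emp_id=701: level >= 3 and salary <= 107765 → 884990
emp_id=702: level >= 2 → -158658
emp_id=703: level >= 6 and office in ('BER', 'AUS', 'NYC') → 130385
emp_id=704: level >= 4 → -154885
emp_id=705: level >= 4 → -69645
emp_id=706: level >= 3 and salary <= 107765 → 1005930
emp_id=707: level >= 6 and office in ('BER', 'AUS', 'NYC') → 84886
emp_id=708: level >= 2 → -158770

146456, 884990, -158658, 130385, -154885, -69645, 1005930, 84886, -158770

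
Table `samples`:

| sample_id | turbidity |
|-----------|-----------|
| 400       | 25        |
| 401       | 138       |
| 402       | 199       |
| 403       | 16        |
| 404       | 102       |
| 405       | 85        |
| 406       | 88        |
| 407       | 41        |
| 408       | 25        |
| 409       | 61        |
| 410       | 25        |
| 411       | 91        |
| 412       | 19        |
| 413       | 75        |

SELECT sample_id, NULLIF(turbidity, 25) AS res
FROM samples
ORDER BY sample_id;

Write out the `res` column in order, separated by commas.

NULL, 138, 199, 16, 102, 85, 88, 41, NULL, 61, NULL, 91, 19, 75

sample_id=400: turbidity=25 vs 25: equal → NULL
sample_id=401: turbidity=138 vs 25: differ → 138
sample_id=402: turbidity=199 vs 25: differ → 199
sample_id=403: turbidity=16 vs 25: differ → 16
sample_id=404: turbidity=102 vs 25: differ → 102
sample_id=405: turbidity=85 vs 25: differ → 85
sample_id=406: turbidity=88 vs 25: differ → 88
sample_id=407: turbidity=41 vs 25: differ → 41
sample_id=408: turbidity=25 vs 25: equal → NULL
sample_id=409: turbidity=61 vs 25: differ → 61
sample_id=410: turbidity=25 vs 25: equal → NULL
sample_id=411: turbidity=91 vs 25: differ → 91
sample_id=412: turbidity=19 vs 25: differ → 19
sample_id=413: turbidity=75 vs 25: differ → 75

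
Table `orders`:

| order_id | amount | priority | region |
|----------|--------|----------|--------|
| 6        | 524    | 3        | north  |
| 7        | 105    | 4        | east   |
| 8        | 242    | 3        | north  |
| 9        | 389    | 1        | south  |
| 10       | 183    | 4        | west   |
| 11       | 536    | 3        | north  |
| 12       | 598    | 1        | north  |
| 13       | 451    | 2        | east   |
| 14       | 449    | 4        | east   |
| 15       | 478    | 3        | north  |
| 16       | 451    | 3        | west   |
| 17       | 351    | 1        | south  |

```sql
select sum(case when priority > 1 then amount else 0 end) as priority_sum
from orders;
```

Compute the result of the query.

3419

order_id=6: ✓ → 524
order_id=7: ✓ → 105
order_id=8: ✓ → 242
order_id=9: ✗
order_id=10: ✓ → 183
order_id=11: ✓ → 536
order_id=12: ✗
order_id=13: ✓ → 451
order_id=14: ✓ → 449
order_id=15: ✓ → 478
order_id=16: ✓ → 451
order_id=17: ✗
priority_sum = 524 + 105 + 242 + 183 + 536 + 451 + 449 + 478 + 451 = 3419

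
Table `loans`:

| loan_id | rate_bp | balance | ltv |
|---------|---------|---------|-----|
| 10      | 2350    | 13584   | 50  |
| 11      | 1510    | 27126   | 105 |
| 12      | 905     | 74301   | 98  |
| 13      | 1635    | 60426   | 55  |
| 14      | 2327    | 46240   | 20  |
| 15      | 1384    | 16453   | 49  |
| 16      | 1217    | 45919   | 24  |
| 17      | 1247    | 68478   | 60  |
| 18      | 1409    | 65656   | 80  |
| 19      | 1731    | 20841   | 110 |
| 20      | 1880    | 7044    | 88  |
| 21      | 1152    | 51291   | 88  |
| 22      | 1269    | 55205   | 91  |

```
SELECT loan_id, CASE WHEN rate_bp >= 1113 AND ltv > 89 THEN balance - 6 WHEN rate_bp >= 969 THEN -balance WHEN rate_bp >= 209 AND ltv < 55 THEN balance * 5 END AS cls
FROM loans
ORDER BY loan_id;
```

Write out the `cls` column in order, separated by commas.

-13584, 27120, NULL, -60426, -46240, -16453, -45919, -68478, -65656, 20835, -7044, -51291, 55199

loan_id=10: rate_bp >= 969 → -13584
loan_id=11: rate_bp >= 1113 AND ltv > 89 → 27120
loan_id=12: (no match → NULL) → NULL
loan_id=13: rate_bp >= 969 → -60426
loan_id=14: rate_bp >= 969 → -46240
loan_id=15: rate_bp >= 969 → -16453
loan_id=16: rate_bp >= 969 → -45919
loan_id=17: rate_bp >= 969 → -68478
loan_id=18: rate_bp >= 969 → -65656
loan_id=19: rate_bp >= 1113 AND ltv > 89 → 20835
loan_id=20: rate_bp >= 969 → -7044
loan_id=21: rate_bp >= 969 → -51291
loan_id=22: rate_bp >= 1113 AND ltv > 89 → 55199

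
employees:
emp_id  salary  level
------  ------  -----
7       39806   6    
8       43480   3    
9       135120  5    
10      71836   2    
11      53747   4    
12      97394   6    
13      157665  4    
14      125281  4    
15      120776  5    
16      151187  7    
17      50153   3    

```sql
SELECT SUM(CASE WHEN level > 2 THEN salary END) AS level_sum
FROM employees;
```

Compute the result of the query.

974609

emp_id=7: ✓ → 39806
emp_id=8: ✓ → 43480
emp_id=9: ✓ → 135120
emp_id=10: ✗
emp_id=11: ✓ → 53747
emp_id=12: ✓ → 97394
emp_id=13: ✓ → 157665
emp_id=14: ✓ → 125281
emp_id=15: ✓ → 120776
emp_id=16: ✓ → 151187
emp_id=17: ✓ → 50153
level_sum = 39806 + 43480 + 135120 + 53747 + 97394 + 157665 + 125281 + 120776 + 151187 + 50153 = 974609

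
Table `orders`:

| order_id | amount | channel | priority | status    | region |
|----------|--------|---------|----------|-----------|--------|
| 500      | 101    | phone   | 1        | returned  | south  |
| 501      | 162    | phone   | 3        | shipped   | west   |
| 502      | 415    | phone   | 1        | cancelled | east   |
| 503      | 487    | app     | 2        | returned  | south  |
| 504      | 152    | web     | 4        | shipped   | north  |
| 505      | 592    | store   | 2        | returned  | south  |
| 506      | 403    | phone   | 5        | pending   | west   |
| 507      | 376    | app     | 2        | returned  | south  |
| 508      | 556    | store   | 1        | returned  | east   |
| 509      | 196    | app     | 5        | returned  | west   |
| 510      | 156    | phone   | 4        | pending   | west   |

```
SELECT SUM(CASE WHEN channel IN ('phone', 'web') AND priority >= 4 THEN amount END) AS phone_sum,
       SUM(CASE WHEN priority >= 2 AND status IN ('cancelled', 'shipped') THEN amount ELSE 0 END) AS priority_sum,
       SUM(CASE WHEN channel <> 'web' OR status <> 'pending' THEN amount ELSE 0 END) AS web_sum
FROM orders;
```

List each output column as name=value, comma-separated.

phone_sum=711, priority_sum=314, web_sum=3596

[phone_sum: channel IN ('phone', 'web') AND priority >= 4]
order_id=500: ✗
order_id=501: ✗
order_id=502: ✗
order_id=503: ✗
order_id=504: ✓ → 152
order_id=505: ✗
order_id=506: ✓ → 403
order_id=507: ✗
order_id=508: ✗
order_id=509: ✗
order_id=510: ✓ → 156
phone_sum = 152 + 403 + 156 = 711
—
[priority_sum: priority >= 2 AND status IN ('cancelled', 'shipped')]
order_id=500: ✗
order_id=501: ✓ → 162
order_id=502: ✗
order_id=503: ✗
order_id=504: ✓ → 152
order_id=505: ✗
order_id=506: ✗
order_id=507: ✗
order_id=508: ✗
order_id=509: ✗
order_id=510: ✗
priority_sum = 162 + 152 = 314
—
[web_sum: channel <> 'web' OR status <> 'pending']
order_id=500: ✓ → 101
order_id=501: ✓ → 162
order_id=502: ✓ → 415
order_id=503: ✓ → 487
order_id=504: ✓ → 152
order_id=505: ✓ → 592
order_id=506: ✓ → 403
order_id=507: ✓ → 376
order_id=508: ✓ → 556
order_id=509: ✓ → 196
order_id=510: ✓ → 156
web_sum = 101 + 162 + 415 + 487 + 152 + 592 + 403 + 376 + 556 + 196 + 156 = 3596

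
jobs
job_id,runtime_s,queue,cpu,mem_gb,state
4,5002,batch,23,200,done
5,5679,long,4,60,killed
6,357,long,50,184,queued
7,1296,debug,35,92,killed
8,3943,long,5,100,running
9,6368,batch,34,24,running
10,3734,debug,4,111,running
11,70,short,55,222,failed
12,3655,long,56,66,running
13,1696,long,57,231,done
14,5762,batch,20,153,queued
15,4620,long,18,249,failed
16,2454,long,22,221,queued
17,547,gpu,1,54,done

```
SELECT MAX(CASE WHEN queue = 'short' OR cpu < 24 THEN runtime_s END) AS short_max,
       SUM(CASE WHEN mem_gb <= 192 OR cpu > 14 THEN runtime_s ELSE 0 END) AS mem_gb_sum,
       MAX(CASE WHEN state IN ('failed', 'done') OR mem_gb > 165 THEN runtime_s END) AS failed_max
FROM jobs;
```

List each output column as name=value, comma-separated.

short_max=5762, mem_gb_sum=45183, failed_max=5002

[short_max: queue = 'short' OR cpu < 24]
job_id=4: ✓ → 5002
job_id=5: ✓ → 5679
job_id=6: ✗
job_id=7: ✗
job_id=8: ✓ → 3943
job_id=9: ✗
job_id=10: ✓ → 3734
job_id=11: ✓ → 70
job_id=12: ✗
job_id=13: ✗
job_id=14: ✓ → 5762
job_id=15: ✓ → 4620
job_id=16: ✓ → 2454
job_id=17: ✓ → 547
short_max = MAX(5002, 5679, 3943, 3734, 70, 5762, 4620, 2454, 547) = 5762
—
[mem_gb_sum: mem_gb <= 192 OR cpu > 14]
job_id=4: ✓ → 5002
job_id=5: ✓ → 5679
job_id=6: ✓ → 357
job_id=7: ✓ → 1296
job_id=8: ✓ → 3943
job_id=9: ✓ → 6368
job_id=10: ✓ → 3734
job_id=11: ✓ → 70
job_id=12: ✓ → 3655
job_id=13: ✓ → 1696
job_id=14: ✓ → 5762
job_id=15: ✓ → 4620
job_id=16: ✓ → 2454
job_id=17: ✓ → 547
mem_gb_sum = 5002 + 5679 + 357 + 1296 + 3943 + 6368 + 3734 + 70 + 3655 + 1696 + 5762 + 4620 + 2454 + 547 = 45183
—
[failed_max: state IN ('failed', 'done') OR mem_gb > 165]
job_id=4: ✓ → 5002
job_id=5: ✗
job_id=6: ✓ → 357
job_id=7: ✗
job_id=8: ✗
job_id=9: ✗
job_id=10: ✗
job_id=11: ✓ → 70
job_id=12: ✗
job_id=13: ✓ → 1696
job_id=14: ✗
job_id=15: ✓ → 4620
job_id=16: ✓ → 2454
job_id=17: ✓ → 547
failed_max = MAX(5002, 357, 70, 1696, 4620, 2454, 547) = 5002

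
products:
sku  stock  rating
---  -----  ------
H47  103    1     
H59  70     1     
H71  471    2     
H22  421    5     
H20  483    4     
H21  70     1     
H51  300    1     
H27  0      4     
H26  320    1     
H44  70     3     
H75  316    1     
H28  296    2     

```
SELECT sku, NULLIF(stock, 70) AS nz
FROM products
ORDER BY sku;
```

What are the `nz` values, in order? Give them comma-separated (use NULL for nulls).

483, NULL, 421, 320, 0, 296, NULL, 103, 300, NULL, 471, 316

sku=H20: stock=483 vs 70: differ → 483
sku=H21: stock=70 vs 70: equal → NULL
sku=H22: stock=421 vs 70: differ → 421
sku=H26: stock=320 vs 70: differ → 320
sku=H27: stock=0 vs 70: differ → 0
sku=H28: stock=296 vs 70: differ → 296
sku=H44: stock=70 vs 70: equal → NULL
sku=H47: stock=103 vs 70: differ → 103
sku=H51: stock=300 vs 70: differ → 300
sku=H59: stock=70 vs 70: equal → NULL
sku=H71: stock=471 vs 70: differ → 471
sku=H75: stock=316 vs 70: differ → 316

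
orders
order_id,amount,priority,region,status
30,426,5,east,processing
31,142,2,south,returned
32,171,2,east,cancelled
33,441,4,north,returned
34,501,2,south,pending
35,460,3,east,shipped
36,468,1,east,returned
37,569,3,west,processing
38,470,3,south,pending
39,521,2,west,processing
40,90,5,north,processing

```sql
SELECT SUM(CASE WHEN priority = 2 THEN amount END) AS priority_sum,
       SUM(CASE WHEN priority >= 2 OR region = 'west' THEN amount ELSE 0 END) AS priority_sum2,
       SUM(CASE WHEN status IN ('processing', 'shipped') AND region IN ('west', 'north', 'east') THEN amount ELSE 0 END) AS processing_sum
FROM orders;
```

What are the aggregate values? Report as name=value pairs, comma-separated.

priority_sum=1335, priority_sum2=3791, processing_sum=2066

[priority_sum: priority = 2]
order_id=30: ✗
order_id=31: ✓ → 142
order_id=32: ✓ → 171
order_id=33: ✗
order_id=34: ✓ → 501
order_id=35: ✗
order_id=36: ✗
order_id=37: ✗
order_id=38: ✗
order_id=39: ✓ → 521
order_id=40: ✗
priority_sum = 142 + 171 + 501 + 521 = 1335
—
[priority_sum2: priority >= 2 OR region = 'west']
order_id=30: ✓ → 426
order_id=31: ✓ → 142
order_id=32: ✓ → 171
order_id=33: ✓ → 441
order_id=34: ✓ → 501
order_id=35: ✓ → 460
order_id=36: ✗
order_id=37: ✓ → 569
order_id=38: ✓ → 470
order_id=39: ✓ → 521
order_id=40: ✓ → 90
priority_sum2 = 426 + 142 + 171 + 441 + 501 + 460 + 569 + 470 + 521 + 90 = 3791
—
[processing_sum: status IN ('processing', 'shipped') AND region IN ('west', 'north', 'east')]
order_id=30: ✓ → 426
order_id=31: ✗
order_id=32: ✗
order_id=33: ✗
order_id=34: ✗
order_id=35: ✓ → 460
order_id=36: ✗
order_id=37: ✓ → 569
order_id=38: ✗
order_id=39: ✓ → 521
order_id=40: ✓ → 90
processing_sum = 426 + 460 + 569 + 521 + 90 = 2066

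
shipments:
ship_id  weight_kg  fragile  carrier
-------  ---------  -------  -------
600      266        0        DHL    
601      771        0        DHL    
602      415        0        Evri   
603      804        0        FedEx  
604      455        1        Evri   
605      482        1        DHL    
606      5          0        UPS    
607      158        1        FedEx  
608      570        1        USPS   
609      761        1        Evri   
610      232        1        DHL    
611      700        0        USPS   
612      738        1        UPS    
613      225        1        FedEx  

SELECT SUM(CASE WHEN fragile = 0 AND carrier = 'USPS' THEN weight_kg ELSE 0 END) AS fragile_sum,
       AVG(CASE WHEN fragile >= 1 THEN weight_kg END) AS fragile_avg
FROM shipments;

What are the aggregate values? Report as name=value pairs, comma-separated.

[fragile_sum: fragile = 0 AND carrier = 'USPS']
ship_id=600: ✗
ship_id=601: ✗
ship_id=602: ✗
ship_id=603: ✗
ship_id=604: ✗
ship_id=605: ✗
ship_id=606: ✗
ship_id=607: ✗
ship_id=608: ✗
ship_id=609: ✗
ship_id=610: ✗
ship_id=611: ✓ → 700
ship_id=612: ✗
ship_id=613: ✗
fragile_sum = 700
—
[fragile_avg: fragile >= 1]
ship_id=600: ✗
ship_id=601: ✗
ship_id=602: ✗
ship_id=603: ✗
ship_id=604: ✓ → 455
ship_id=605: ✓ → 482
ship_id=606: ✗
ship_id=607: ✓ → 158
ship_id=608: ✓ → 570
ship_id=609: ✓ → 761
ship_id=610: ✓ → 232
ship_id=611: ✗
ship_id=612: ✓ → 738
ship_id=613: ✓ → 225
fragile_avg = (455 + 482 + 158 + 570 + 761 + 232 + 738 + 225) / 8 = 452.625

fragile_sum=700, fragile_avg=452.625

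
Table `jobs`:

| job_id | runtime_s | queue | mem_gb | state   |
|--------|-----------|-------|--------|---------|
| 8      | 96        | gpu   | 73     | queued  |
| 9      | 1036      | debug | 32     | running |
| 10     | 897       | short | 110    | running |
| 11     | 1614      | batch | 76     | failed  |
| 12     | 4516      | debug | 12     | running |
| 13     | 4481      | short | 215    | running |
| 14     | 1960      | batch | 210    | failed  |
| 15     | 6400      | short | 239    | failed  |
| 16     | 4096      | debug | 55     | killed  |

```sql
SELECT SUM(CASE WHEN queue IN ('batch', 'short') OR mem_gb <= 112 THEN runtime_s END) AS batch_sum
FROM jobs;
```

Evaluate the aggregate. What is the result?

job_id=8: ✓ → 96
job_id=9: ✓ → 1036
job_id=10: ✓ → 897
job_id=11: ✓ → 1614
job_id=12: ✓ → 4516
job_id=13: ✓ → 4481
job_id=14: ✓ → 1960
job_id=15: ✓ → 6400
job_id=16: ✓ → 4096
batch_sum = 96 + 1036 + 897 + 1614 + 4516 + 4481 + 1960 + 6400 + 4096 = 25096

25096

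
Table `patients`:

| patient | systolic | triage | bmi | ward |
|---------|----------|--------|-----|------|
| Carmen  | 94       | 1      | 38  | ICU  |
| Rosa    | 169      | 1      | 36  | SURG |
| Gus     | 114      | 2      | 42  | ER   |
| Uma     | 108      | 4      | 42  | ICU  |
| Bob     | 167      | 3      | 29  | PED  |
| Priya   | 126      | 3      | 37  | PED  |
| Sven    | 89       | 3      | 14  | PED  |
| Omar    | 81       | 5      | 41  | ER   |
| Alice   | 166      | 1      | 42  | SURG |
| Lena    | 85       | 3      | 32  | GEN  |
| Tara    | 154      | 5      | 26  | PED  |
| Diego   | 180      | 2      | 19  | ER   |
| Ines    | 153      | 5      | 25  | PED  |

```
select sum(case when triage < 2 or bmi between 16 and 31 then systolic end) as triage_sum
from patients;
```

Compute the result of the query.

patient=Carmen: ✓ → 94
patient=Rosa: ✓ → 169
patient=Gus: ✗
patient=Uma: ✗
patient=Bob: ✓ → 167
patient=Priya: ✗
patient=Sven: ✗
patient=Omar: ✗
patient=Alice: ✓ → 166
patient=Lena: ✗
patient=Tara: ✓ → 154
patient=Diego: ✓ → 180
patient=Ines: ✓ → 153
triage_sum = 94 + 169 + 167 + 166 + 154 + 180 + 153 = 1083

1083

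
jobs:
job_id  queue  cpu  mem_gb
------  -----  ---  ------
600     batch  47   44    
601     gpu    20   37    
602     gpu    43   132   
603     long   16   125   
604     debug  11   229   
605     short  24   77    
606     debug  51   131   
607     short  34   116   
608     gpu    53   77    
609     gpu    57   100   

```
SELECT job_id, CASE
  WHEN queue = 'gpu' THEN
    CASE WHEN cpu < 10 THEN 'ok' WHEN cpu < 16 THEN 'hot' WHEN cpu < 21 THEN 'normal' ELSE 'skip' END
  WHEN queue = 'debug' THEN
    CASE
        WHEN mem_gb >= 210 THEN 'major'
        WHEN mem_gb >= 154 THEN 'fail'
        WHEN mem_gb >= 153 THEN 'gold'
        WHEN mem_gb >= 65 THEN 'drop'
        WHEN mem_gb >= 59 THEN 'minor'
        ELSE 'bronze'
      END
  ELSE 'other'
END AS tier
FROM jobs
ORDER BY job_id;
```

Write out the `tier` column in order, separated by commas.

job_id=600: queue='batch' → outer ELSE → other
job_id=601: queue='gpu' → inner[cpu < 21] → normal
job_id=602: queue='gpu' → inner[ELSE] → skip
job_id=603: queue='long' → outer ELSE → other
job_id=604: queue='debug' → inner[mem_gb >= 210] → major
job_id=605: queue='short' → outer ELSE → other
job_id=606: queue='debug' → inner[mem_gb >= 65] → drop
job_id=607: queue='short' → outer ELSE → other
job_id=608: queue='gpu' → inner[ELSE] → skip
job_id=609: queue='gpu' → inner[ELSE] → skip

other, normal, skip, other, major, other, drop, other, skip, skip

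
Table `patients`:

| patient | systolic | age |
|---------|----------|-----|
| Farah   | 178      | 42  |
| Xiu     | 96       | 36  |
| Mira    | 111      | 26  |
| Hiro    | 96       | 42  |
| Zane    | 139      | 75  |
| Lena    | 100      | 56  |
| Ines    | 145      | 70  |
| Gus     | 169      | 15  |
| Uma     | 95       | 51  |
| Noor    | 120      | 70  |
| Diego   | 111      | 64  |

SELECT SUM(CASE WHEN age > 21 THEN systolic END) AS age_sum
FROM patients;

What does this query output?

1191

patient=Farah: ✓ → 178
patient=Xiu: ✓ → 96
patient=Mira: ✓ → 111
patient=Hiro: ✓ → 96
patient=Zane: ✓ → 139
patient=Lena: ✓ → 100
patient=Ines: ✓ → 145
patient=Gus: ✗
patient=Uma: ✓ → 95
patient=Noor: ✓ → 120
patient=Diego: ✓ → 111
age_sum = 178 + 96 + 111 + 96 + 139 + 100 + 145 + 95 + 120 + 111 = 1191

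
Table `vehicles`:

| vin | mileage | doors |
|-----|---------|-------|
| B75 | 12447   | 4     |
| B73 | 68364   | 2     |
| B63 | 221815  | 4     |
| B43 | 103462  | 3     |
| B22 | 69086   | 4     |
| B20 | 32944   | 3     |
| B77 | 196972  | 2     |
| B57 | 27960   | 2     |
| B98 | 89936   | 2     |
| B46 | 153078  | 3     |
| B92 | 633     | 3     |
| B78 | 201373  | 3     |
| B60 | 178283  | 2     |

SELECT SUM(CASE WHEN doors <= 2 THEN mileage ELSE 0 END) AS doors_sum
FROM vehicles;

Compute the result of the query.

vin=B75: ✗
vin=B73: ✓ → 68364
vin=B63: ✗
vin=B43: ✗
vin=B22: ✗
vin=B20: ✗
vin=B77: ✓ → 196972
vin=B57: ✓ → 27960
vin=B98: ✓ → 89936
vin=B46: ✗
vin=B92: ✗
vin=B78: ✗
vin=B60: ✓ → 178283
doors_sum = 68364 + 196972 + 27960 + 89936 + 178283 = 561515

561515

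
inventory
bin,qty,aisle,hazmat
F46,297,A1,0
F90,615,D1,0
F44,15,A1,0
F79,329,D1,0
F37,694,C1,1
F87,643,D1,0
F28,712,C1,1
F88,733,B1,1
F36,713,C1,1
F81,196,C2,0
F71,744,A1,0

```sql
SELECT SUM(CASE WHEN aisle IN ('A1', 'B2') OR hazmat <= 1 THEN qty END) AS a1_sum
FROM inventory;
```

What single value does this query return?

5691

bin=F46: ✓ → 297
bin=F90: ✓ → 615
bin=F44: ✓ → 15
bin=F79: ✓ → 329
bin=F37: ✓ → 694
bin=F87: ✓ → 643
bin=F28: ✓ → 712
bin=F88: ✓ → 733
bin=F36: ✓ → 713
bin=F81: ✓ → 196
bin=F71: ✓ → 744
a1_sum = 297 + 615 + 15 + 329 + 694 + 643 + 712 + 733 + 713 + 196 + 744 = 5691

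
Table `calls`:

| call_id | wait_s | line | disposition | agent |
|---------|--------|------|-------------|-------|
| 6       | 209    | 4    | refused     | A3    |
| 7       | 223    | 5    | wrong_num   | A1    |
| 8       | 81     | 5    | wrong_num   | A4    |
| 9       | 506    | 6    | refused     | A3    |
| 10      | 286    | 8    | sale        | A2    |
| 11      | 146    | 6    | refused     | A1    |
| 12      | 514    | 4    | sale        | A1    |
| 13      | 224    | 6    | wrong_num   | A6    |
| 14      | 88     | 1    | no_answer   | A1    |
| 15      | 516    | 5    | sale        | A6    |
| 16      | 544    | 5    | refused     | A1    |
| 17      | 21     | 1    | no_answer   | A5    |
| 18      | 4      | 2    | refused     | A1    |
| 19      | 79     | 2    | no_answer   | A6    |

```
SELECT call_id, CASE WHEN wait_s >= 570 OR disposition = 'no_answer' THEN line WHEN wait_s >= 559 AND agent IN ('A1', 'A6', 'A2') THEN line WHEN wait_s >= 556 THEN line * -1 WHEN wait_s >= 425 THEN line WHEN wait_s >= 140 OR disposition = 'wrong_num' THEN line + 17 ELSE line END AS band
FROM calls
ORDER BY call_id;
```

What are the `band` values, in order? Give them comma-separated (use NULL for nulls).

21, 22, 22, 6, 25, 23, 4, 23, 1, 5, 5, 1, 2, 2

call_id=6: wait_s >= 140 OR disposition = 'wrong_num' → 21
call_id=7: wait_s >= 140 OR disposition = 'wrong_num' → 22
call_id=8: wait_s >= 140 OR disposition = 'wrong_num' → 22
call_id=9: wait_s >= 425 → 6
call_id=10: wait_s >= 140 OR disposition = 'wrong_num' → 25
call_id=11: wait_s >= 140 OR disposition = 'wrong_num' → 23
call_id=12: wait_s >= 425 → 4
call_id=13: wait_s >= 140 OR disposition = 'wrong_num' → 23
call_id=14: wait_s >= 570 OR disposition = 'no_answer' → 1
call_id=15: wait_s >= 425 → 5
call_id=16: wait_s >= 425 → 5
call_id=17: wait_s >= 570 OR disposition = 'no_answer' → 1
call_id=18: ELSE → 2
call_id=19: wait_s >= 570 OR disposition = 'no_answer' → 2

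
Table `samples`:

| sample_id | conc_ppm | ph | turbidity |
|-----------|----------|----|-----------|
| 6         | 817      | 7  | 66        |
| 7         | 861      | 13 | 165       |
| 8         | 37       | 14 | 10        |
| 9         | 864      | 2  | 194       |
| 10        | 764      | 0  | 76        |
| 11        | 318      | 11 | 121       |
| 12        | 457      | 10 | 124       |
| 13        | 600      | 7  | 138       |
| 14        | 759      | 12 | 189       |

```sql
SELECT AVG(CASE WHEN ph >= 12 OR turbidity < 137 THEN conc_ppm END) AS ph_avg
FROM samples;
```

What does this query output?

sample_id=6: ✓ → 817
sample_id=7: ✓ → 861
sample_id=8: ✓ → 37
sample_id=9: ✗
sample_id=10: ✓ → 764
sample_id=11: ✓ → 318
sample_id=12: ✓ → 457
sample_id=13: ✗
sample_id=14: ✓ → 759
ph_avg = (817 + 861 + 37 + 764 + 318 + 457 + 759) / 7 = 573.2857142857

573.2857142857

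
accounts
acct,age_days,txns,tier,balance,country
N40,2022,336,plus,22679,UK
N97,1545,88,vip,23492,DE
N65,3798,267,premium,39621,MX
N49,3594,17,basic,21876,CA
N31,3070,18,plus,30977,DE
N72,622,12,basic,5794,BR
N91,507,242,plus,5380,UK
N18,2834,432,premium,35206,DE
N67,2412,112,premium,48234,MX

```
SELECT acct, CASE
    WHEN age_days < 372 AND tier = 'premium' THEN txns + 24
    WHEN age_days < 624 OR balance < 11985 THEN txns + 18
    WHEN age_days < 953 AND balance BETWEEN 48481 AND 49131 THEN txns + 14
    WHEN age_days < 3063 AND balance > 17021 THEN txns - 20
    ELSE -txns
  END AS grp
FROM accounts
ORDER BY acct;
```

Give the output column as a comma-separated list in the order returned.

acct=N18: age_days < 3063 AND balance > 17021 → 412
acct=N31: ELSE → -18
acct=N40: age_days < 3063 AND balance > 17021 → 316
acct=N49: ELSE → -17
acct=N65: ELSE → -267
acct=N67: age_days < 3063 AND balance > 17021 → 92
acct=N72: age_days < 624 OR balance < 11985 → 30
acct=N91: age_days < 624 OR balance < 11985 → 260
acct=N97: age_days < 3063 AND balance > 17021 → 68

412, -18, 316, -17, -267, 92, 30, 260, 68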